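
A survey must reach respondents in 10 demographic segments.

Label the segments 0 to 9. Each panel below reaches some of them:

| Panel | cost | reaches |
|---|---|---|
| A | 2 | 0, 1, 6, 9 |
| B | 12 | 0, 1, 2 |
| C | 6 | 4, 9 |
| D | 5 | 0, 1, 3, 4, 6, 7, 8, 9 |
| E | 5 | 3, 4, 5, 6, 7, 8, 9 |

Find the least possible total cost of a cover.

B, E together cover every segment (B ∪ E = {0, 1, 2, 3, 4, 5, 6, 7, 8, 9}); total cost 12 + 5 = 17.
The greedy pick A, E, B costs 19; no covering selection beats 17.

17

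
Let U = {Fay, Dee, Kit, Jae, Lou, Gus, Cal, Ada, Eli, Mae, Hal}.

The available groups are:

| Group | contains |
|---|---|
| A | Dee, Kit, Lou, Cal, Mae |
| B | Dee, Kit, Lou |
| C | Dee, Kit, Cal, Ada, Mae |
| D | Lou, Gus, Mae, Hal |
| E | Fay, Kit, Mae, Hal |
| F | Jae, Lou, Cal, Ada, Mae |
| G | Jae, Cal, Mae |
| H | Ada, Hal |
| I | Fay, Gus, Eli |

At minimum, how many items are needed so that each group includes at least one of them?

4

Take T = {Fay, Dee, Mae, Hal}. Each listed group contains at least one of these, so T is a hitting set of size 4.
The groups B, G, H, I are pairwise disjoint, so any hitting set needs a separate item for each — at least 4. Hence 4 is optimal.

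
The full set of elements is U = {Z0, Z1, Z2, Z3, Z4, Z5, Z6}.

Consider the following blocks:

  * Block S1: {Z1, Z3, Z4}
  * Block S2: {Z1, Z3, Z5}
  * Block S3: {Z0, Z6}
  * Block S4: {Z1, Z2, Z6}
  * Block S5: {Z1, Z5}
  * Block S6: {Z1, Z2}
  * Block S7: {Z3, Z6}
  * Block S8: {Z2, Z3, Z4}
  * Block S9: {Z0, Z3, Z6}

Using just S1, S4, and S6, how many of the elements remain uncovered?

2

Union of S1, S4, S6 = {Z1, Z2, Z3, Z4, Z6}.
Not covered: Z0, Z5 — 2 elements.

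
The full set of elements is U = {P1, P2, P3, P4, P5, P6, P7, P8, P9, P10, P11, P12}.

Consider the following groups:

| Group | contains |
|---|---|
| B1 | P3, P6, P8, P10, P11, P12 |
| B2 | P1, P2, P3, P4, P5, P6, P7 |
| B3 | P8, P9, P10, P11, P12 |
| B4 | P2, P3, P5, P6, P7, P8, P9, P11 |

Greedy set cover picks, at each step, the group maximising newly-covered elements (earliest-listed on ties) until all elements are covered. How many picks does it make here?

3

Greedy: pick B4 (covers 8 new) → pick B1 (covers 2 new) → pick B2 (covers 2 new). Total picks: 3.
(The true minimum cover uses only 2 groups, so greedy is not optimal here.)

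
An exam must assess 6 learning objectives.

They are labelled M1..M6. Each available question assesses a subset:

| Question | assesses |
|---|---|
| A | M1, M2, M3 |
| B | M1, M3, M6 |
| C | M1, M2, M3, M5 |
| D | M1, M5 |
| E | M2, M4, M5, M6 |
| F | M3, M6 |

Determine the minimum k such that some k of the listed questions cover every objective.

A and E together: A ∪ E = {M1, M2, M3, M4, M5, M6} — every objective is covered.
No single question has all 6 objectives (the largest, C, has 4), so 2 is optimal.

2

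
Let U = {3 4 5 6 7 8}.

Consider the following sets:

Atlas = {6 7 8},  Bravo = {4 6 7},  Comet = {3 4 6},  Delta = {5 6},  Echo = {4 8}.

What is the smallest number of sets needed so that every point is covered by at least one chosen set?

3

Atlas and Comet and Delta together: Atlas ∪ Comet ∪ Delta = {3, 4, 5, 6, 7, 8} — every point is covered.
Only Comet contains 3, so Comet is forced; the remaining 3 points need at least 2 more sets (each remaining set adds at most 2) — so at least 3 sets are needed, and 3 is optimal.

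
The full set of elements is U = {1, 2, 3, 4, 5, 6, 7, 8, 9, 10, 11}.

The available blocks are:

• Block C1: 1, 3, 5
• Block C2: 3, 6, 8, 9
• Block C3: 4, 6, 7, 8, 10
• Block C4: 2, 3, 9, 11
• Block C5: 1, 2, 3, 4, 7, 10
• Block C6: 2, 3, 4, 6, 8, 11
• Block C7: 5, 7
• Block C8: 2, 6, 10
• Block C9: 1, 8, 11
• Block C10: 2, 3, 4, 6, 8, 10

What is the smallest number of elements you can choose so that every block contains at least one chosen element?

3

Take H = {2, 5, 8}. Each listed block contains at least one of these, so H is a hitting set of size 3.
The blocks C7, C8, C9 are pairwise disjoint, so any hitting set needs a separate element for each — at least 3. Hence 3 is optimal.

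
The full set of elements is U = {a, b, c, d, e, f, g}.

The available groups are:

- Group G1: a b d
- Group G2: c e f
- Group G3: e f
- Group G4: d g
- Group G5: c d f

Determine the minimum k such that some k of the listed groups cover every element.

3

G1 and G2 and G4 together: G1 ∪ G2 ∪ G4 = {a, b, c, d, e, f, g} — every element is covered.
Each group has at most 3 elements, and 2·3 = 6 < 7 — so at least 3 groups are needed, and 3 is optimal.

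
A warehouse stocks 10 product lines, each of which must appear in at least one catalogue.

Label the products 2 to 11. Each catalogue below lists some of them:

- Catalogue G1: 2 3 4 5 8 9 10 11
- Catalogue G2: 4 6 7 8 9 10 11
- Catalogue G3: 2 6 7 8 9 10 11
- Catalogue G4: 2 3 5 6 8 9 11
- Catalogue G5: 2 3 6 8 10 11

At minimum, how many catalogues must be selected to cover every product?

2

Take {G1, G2}. Their union is {2, 3, 4, 5, 6, 7, 8, 9, 10, 11}, which is all 10 products.
No single catalogue has all 10 products (the largest, G1, has 8), so 2 is optimal.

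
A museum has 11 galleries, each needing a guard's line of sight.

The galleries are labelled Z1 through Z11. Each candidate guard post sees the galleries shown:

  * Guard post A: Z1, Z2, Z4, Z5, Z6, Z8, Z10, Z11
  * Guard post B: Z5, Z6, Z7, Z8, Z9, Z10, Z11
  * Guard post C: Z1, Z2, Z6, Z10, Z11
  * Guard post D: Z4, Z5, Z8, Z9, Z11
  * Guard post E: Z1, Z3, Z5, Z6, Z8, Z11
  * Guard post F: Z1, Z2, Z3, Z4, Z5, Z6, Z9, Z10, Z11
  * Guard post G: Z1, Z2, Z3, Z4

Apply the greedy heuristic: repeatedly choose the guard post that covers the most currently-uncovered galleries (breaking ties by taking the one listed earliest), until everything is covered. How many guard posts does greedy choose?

Greedy: pick F (covers 9 new) → pick B (covers 2 new). Total picks: 2.

2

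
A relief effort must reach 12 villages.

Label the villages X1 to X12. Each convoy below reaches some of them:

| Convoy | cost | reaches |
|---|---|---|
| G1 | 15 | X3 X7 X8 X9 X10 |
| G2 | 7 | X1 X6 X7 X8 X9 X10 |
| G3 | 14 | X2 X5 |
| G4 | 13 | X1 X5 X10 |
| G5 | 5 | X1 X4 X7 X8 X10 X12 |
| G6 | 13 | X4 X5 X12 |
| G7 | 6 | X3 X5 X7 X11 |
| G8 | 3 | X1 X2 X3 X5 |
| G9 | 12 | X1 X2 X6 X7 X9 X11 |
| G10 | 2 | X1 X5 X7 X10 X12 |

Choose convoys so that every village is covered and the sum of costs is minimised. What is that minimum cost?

G5, G8, G9 together cover every village (G5 ∪ G8 ∪ G9 = {X1, X2, X3, X4, X5, X6, X7, X8, X9, X10, X11, X12}); total cost 5 + 3 + 12 = 20.
The greedy pick G10, G8, G2, G5, G7 costs 23; no covering selection beats 20.

20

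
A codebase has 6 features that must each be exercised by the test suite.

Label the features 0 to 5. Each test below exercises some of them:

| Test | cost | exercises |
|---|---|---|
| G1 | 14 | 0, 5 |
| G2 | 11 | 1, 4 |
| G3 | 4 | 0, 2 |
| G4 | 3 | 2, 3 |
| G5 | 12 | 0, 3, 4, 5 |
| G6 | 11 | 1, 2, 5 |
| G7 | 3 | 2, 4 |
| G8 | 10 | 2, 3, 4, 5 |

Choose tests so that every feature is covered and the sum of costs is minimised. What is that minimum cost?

21

G3, G4, G6, G7 together cover every feature (G3 ∪ G4 ∪ G6 ∪ G7 = {0, 1, 2, 3, 4, 5}); total cost 4 + 3 + 11 + 3 = 21.
No covering selection has total cost below 21.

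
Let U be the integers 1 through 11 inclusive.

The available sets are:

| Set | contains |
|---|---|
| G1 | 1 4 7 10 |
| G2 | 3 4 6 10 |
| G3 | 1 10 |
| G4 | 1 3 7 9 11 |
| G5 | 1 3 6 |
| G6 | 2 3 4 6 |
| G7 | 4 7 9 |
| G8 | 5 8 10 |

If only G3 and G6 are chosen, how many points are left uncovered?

Union of G3, G6 = {1, 2, 3, 4, 6, 10}.
Not covered: 5, 7, 8, 9, 11 — 5 points.

5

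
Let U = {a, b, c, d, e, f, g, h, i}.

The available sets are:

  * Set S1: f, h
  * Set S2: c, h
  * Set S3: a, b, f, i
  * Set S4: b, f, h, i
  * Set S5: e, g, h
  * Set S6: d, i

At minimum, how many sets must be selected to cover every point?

Take {S2, S3, S5, S6}. Their union is {a, b, c, d, e, f, g, h, i}, which is all 9 points.
Only S6 contains d, so S6 is forced; the remaining 7 points need at least 3 more sets (each remaining set adds at most 3) — so at least 4 sets are needed, and 4 is optimal.

4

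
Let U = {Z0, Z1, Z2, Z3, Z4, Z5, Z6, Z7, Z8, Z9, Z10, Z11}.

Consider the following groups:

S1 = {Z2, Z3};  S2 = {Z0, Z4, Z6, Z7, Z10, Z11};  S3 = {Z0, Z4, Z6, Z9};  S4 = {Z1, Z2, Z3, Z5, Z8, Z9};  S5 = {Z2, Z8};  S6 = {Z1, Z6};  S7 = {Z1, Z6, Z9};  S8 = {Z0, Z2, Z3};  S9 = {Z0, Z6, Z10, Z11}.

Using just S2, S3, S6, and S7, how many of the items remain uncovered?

4

Union of S2, S3, S6, S7 = {Z0, Z1, Z4, Z6, Z7, Z9, Z10, Z11}.
Not covered: Z2, Z3, Z5, Z8 — 4 items.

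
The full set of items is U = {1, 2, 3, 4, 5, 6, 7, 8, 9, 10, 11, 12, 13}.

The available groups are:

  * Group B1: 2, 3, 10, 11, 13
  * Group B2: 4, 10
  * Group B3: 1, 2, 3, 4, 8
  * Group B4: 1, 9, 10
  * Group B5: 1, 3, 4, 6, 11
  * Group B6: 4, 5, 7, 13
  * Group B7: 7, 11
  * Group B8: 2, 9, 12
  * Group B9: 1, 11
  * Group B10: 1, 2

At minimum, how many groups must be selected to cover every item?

5

B1, B3, B5, B6, and B8 cover everything between them: the union {1, 2, 3, 4, 5, 6, 7, 8, 9, 10, 11, 12, 13} is all of U.
No 4 of the 10 groups cover everything (all 210 combinations miss at least one item), so 5 is optimal.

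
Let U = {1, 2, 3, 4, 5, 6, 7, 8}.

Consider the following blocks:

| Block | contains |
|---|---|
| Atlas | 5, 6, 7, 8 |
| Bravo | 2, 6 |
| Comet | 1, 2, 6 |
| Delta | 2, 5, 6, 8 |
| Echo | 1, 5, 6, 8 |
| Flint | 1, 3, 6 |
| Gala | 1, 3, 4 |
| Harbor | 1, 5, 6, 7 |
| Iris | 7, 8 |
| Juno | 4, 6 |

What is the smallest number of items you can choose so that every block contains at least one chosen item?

Take H = {3, 6, 8}. Each listed block contains at least one of these, so H is a hitting set of size 3.
The blocks Bravo, Gala, Iris are pairwise disjoint, so any hitting set needs a separate item for each — at least 3. Hence 3 is optimal.

3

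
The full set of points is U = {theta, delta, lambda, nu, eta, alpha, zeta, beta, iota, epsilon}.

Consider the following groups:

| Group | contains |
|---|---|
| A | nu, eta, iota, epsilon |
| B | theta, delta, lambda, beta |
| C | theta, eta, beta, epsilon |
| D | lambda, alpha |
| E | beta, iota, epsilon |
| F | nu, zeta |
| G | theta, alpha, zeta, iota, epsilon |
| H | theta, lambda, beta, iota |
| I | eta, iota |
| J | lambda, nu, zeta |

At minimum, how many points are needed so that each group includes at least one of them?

T = {eta, alpha, zeta, beta} meets every group (each contains at least one member of T), and |T| = 4.
No choice of 3 points meets every group, so 4 is the minimum.

4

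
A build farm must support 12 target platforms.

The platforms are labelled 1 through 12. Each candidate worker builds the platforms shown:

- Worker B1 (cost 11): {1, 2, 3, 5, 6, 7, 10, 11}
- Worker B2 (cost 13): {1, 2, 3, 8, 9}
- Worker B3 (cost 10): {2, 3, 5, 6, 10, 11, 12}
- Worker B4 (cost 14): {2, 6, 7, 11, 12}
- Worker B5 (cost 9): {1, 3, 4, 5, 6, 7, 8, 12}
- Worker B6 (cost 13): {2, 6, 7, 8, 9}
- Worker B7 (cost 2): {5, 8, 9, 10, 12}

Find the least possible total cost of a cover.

B3, B5, B7 together cover every platform (B3 ∪ B5 ∪ B7 = {1, 2, 3, 4, 5, 6, 7, 8, 9, 10, 11, 12}); total cost 10 + 9 + 2 = 21.
No covering selection has total cost below 21.

21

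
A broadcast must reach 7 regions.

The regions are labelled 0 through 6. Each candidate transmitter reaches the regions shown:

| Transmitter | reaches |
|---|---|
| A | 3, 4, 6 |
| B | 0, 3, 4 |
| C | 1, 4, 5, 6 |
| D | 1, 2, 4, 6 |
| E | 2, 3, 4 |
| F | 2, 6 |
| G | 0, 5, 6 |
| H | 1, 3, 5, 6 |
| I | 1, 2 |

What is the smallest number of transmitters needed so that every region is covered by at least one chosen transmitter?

3

C and E and G together: C ∪ E ∪ G = {0, 1, 2, 3, 4, 5, 6} — every region is covered.
No 2 of the 9 transmitters cover everything (all 36 combinations miss at least one region), so 3 is optimal.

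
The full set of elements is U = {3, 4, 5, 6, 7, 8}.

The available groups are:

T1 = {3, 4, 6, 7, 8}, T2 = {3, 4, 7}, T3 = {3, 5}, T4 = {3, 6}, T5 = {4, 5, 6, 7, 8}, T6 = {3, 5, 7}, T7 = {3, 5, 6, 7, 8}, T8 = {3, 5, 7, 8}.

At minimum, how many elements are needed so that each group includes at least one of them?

The 2 elements {3, 4} hit every group.
No single element lies in every group, so at least 2 are needed and 2 is optimal.

2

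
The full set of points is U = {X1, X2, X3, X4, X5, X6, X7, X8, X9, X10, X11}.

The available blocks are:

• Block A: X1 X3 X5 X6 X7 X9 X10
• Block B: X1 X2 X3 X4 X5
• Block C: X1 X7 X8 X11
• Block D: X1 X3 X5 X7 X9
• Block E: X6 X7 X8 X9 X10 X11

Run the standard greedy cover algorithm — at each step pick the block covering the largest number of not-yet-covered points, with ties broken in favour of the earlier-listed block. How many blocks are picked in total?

Greedy: pick A (covers 7 new) → pick B (covers 2 new) → pick C (covers 2 new). Total picks: 3.
(The true minimum cover uses only 2 blocks, so greedy is not optimal here.)

3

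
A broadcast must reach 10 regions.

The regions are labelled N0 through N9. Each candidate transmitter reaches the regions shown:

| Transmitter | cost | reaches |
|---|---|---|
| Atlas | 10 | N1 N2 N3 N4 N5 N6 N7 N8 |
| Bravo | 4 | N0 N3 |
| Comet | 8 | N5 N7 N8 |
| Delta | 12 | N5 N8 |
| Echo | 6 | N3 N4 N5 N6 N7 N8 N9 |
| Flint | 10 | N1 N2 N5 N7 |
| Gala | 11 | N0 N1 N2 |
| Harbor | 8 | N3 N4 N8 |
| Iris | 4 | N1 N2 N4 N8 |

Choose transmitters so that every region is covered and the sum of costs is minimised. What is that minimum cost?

14

Bravo, Echo, Iris together cover every region (Bravo ∪ Echo ∪ Iris = {N0, N1, N2, N3, N4, N5, N6, N7, N8, N9}); total cost 4 + 6 + 4 = 14.
No covering selection has total cost below 14.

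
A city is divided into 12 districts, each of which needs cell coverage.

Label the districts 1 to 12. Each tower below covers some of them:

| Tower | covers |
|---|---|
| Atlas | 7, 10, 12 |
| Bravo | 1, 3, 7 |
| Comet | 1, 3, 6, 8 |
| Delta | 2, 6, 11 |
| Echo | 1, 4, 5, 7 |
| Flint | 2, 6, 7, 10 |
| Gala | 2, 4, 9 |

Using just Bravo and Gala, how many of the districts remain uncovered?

6

Union of Bravo, Gala = {1, 2, 3, 4, 7, 9}.
Not covered: 5, 6, 8, 10, 11, 12 — 6 districts.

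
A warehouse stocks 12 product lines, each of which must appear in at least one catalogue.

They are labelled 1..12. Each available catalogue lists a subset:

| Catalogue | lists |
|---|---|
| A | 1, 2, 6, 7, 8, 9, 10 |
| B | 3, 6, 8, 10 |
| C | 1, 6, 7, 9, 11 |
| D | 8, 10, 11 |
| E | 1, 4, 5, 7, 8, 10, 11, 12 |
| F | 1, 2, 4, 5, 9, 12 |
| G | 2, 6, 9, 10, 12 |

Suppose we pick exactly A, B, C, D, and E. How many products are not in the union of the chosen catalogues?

Union of A, B, C, D, E = {1, 2, 3, 4, 5, 6, 7, 8, 9, 10, 11, 12} — that's every product, so 0 are uncovered.

0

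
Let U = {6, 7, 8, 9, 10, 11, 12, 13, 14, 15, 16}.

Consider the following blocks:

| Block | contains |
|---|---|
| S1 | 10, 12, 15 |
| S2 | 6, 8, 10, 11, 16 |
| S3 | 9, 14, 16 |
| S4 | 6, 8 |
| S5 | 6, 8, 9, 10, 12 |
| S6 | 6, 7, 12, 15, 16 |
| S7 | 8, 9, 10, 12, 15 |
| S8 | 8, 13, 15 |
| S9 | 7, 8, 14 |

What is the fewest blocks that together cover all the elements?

S2 and S3 and S6 and S8 together: S2 ∪ S3 ∪ S6 ∪ S8 = {6, 7, 8, 9, 10, 11, 12, 13, 14, 15, 16} — every element is covered.
No 3 of the 9 blocks cover everything (all 84 combinations miss at least one element), so 4 is optimal.

4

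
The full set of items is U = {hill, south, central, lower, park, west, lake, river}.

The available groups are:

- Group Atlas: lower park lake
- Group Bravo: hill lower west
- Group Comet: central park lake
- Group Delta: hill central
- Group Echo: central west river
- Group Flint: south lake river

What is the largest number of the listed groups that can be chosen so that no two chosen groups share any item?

Atlas, Echo are pairwise disjoint (Atlas={lower,park,lake}; Echo={central,west,river}).
Every remaining group overlaps one of these, and no 3 of the listed groups are pairwise disjoint, so 2 is the maximum.

2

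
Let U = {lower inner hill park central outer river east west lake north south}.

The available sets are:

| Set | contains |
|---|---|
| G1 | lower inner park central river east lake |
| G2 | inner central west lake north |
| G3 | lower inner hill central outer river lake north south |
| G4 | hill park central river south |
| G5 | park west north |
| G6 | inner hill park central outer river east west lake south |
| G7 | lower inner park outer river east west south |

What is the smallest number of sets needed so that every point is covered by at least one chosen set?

2

G3 and G7 together: G3 ∪ G7 = {lower, inner, hill, park, central, outer, river, east, west, lake, north, south} — every point is covered.
No single set has all 12 points (the largest, G6, has 10), so 2 is optimal.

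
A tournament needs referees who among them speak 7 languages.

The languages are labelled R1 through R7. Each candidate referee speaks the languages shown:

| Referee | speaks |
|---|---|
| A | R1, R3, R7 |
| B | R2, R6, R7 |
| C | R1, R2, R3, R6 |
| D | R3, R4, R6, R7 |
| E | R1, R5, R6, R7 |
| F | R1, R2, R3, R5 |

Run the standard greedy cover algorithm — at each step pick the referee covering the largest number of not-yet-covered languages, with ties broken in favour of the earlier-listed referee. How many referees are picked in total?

Greedy: pick C (covers 4 new) → pick D (covers 2 new) → pick E (covers 1 new). Total picks: 3.
(The true minimum cover uses only 2 referees, so greedy is not optimal here.)

3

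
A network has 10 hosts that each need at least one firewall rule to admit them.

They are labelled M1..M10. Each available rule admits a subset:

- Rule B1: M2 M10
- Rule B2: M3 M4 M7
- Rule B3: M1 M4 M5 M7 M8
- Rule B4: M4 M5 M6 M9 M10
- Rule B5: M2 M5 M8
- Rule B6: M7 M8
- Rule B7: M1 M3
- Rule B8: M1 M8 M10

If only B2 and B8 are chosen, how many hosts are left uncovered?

4

Union of B2, B8 = {M1, M3, M4, M7, M8, M10}.
Not covered: M2, M5, M6, M9 — 4 hosts.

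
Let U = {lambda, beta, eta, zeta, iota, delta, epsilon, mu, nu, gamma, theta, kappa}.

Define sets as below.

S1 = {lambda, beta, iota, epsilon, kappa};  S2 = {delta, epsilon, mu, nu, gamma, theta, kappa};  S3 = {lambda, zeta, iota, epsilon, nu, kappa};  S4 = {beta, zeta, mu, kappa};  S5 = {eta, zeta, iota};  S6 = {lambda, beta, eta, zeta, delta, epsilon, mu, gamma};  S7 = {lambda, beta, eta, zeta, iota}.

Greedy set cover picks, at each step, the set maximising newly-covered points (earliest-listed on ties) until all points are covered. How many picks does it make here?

3

Greedy: pick S6 (covers 8 new) → pick S2 (covers 3 new) → pick S1 (covers 1 new). Total picks: 3.
(The true minimum cover uses only 2 sets, so greedy is not optimal here.)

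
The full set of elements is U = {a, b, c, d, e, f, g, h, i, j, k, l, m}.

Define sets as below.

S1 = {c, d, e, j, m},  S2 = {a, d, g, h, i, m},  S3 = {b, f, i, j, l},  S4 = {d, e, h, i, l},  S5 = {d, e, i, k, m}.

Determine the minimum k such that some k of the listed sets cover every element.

S1, S2, S3, and S5 cover everything between them: the union {a, b, c, d, e, f, g, h, i, j, k, l, m} is all of U.
No 3 of the 5 sets cover everything (all 10 combinations miss at least one element), so 4 is optimal.

4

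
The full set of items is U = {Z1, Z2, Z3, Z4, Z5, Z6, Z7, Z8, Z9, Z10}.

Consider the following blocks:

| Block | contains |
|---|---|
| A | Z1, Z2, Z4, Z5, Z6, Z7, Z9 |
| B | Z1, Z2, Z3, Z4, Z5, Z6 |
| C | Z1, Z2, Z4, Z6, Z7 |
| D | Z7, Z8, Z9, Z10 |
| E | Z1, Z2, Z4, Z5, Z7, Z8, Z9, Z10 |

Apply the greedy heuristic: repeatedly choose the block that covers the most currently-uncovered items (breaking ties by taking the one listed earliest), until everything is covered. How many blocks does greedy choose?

Greedy: pick E (covers 8 new) → pick B (covers 2 new). Total picks: 2.

2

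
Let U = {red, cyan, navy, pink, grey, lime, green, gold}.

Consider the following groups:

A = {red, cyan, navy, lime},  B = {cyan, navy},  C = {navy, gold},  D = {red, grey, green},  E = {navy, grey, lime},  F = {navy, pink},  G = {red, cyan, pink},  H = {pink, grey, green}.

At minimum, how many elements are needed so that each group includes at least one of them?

Take T = {navy, pink, grey}. Each listed group contains at least one of these, so T is a hitting set of size 3.
No choice of 2 elements meets every group, so 3 is the minimum.

3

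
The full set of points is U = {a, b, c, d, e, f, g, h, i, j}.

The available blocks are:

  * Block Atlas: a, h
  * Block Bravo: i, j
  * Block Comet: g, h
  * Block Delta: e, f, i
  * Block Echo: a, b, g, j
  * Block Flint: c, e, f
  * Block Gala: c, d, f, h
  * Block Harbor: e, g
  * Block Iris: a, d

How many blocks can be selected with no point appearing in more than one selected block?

Bravo, Comet, Flint, Iris are pairwise disjoint (Bravo={i,j}; Comet={g,h}; Flint={c,e,f}; Iris={a,d}).
Every remaining block overlaps one of these, and no 5 of the listed blocks are pairwise disjoint, so 4 is the maximum.

4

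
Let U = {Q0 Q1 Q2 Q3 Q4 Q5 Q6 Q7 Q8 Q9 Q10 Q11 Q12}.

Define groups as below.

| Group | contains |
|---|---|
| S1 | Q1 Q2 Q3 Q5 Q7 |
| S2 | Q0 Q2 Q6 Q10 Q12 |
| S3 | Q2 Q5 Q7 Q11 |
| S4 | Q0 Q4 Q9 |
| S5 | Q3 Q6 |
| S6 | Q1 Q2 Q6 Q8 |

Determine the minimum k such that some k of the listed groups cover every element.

5

S1 and S2 and S3 and S4 and S6 together: S1 ∪ S2 ∪ S3 ∪ S4 ∪ S6 = {Q0, Q1, Q2, Q3, Q4, Q5, Q6, Q7, Q8, Q9, Q10, Q11, Q12} — every element is covered.
No 4 of the 6 groups cover everything (all 15 combinations miss at least one element), so 5 is optimal.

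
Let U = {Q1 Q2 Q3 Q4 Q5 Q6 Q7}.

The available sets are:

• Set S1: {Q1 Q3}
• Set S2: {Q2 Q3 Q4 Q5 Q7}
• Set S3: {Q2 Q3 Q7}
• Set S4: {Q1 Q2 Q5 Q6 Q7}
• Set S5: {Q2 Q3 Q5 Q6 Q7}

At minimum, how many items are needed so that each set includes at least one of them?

2

Take H = {Q1, Q7}. Each listed set contains at least one of these, so H is a hitting set of size 2.
No single item lies in every set, so at least 2 are needed and 2 is optimal.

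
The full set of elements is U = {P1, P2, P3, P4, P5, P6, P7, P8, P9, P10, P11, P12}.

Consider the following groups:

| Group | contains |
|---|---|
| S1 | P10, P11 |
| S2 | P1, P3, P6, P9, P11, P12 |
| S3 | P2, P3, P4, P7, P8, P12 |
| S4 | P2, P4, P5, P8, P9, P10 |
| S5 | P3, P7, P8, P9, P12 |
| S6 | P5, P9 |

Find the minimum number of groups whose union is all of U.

Take {S2, S3, S4}. Their union is {P1, P2, P3, P4, P5, P6, P7, P8, P9, P10, P11, P12}, which is all 12 elements.
Only S2 contains P1, so S2 is forced; the remaining 6 elements need at least 2 more groups (each remaining group adds at most 5) — so at least 3 groups are needed, and 3 is optimal.

3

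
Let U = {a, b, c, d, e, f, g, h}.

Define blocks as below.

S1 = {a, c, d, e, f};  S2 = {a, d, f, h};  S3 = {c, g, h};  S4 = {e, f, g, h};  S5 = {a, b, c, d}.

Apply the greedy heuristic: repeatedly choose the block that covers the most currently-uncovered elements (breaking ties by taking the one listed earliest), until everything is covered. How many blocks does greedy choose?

Greedy: pick S1 (covers 5 new) → pick S3 (covers 2 new) → pick S5 (covers 1 new). Total picks: 3.
(The true minimum cover uses only 2 blocks, so greedy is not optimal here.)

3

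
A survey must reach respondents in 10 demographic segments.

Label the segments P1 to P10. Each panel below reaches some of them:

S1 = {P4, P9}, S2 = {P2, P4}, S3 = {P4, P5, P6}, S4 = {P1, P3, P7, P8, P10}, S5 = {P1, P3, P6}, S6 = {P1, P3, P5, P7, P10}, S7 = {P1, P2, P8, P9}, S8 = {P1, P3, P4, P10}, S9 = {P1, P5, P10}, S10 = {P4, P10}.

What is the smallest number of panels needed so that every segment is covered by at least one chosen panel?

S3 and S6 and S7 together: S3 ∪ S6 ∪ S7 = {P1, P2, P3, P4, P5, P6, P7, P8, P9, P10} — every segment is covered.
No 2 of the 10 panels cover everything (all 45 combinations miss at least one segment), so 3 is optimal.

3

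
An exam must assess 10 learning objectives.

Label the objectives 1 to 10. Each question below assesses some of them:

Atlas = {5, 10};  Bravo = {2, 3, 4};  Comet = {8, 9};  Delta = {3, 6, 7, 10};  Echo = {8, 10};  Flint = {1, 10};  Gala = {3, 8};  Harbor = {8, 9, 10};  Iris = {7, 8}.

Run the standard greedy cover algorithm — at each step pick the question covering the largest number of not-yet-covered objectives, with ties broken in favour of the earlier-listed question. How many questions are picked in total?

5

Greedy: pick Delta (covers 4 new) → pick Bravo (covers 2 new) → pick Comet (covers 2 new) → pick Atlas (covers 1 new) → pick Flint (covers 1 new). Total picks: 5.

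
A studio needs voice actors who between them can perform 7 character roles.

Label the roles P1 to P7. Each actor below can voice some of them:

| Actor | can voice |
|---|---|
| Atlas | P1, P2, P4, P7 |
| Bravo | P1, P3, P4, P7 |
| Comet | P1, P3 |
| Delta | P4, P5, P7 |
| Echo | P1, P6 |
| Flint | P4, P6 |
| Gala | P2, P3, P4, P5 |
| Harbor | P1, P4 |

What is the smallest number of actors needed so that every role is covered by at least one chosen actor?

Bravo and Echo and Gala together: Bravo ∪ Echo ∪ Gala = {P1, P2, P3, P4, P5, P6, P7} — every role is covered.
No 2 of the 8 actors cover everything (all 28 combinations miss at least one role), so 3 is optimal.

3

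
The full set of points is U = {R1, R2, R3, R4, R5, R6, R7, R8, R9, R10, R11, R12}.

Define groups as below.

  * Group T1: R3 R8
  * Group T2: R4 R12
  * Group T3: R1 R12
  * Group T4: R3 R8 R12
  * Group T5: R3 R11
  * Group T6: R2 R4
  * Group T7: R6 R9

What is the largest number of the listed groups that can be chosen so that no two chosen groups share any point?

4

T1, T3, T6, T7 are pairwise disjoint (T1={R3,R8}; T3={R1,R12}; T6={R2,R4}; T7={R6,R9}).
Every remaining group overlaps one of these, and no 5 of the listed groups are pairwise disjoint, so 4 is the maximum.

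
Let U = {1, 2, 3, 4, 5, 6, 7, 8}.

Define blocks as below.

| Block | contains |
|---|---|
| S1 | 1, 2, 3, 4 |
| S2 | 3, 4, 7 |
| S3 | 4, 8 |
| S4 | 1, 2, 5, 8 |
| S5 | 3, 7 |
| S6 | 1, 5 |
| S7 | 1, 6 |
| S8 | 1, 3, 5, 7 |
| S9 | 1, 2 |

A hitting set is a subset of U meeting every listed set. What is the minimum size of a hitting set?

3

H = {1, 3, 8} meets every block (each contains at least one member of H), and |H| = 3.
The blocks S3, S5, S6 are pairwise disjoint, so any hitting set needs a separate element for each — at least 3. Hence 3 is optimal.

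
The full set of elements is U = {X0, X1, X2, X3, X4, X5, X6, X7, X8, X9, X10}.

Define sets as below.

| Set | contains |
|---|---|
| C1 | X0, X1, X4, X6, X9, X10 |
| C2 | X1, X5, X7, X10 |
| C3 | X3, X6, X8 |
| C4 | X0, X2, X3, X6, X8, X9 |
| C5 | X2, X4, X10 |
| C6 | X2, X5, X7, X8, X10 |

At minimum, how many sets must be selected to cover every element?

Take {C1, C4, C6}. Their union is {X0, X1, X2, X3, X4, X5, X6, X7, X8, X9, X10}, which is all 11 elements.
No 2 of the 6 sets cover everything (all 15 combinations miss at least one element), so 3 is optimal.

3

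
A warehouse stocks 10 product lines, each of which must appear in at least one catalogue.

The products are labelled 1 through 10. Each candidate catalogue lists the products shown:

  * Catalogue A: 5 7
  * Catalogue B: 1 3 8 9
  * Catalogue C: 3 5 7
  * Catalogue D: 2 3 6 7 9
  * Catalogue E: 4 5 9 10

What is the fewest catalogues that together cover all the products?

B and D and E together: B ∪ D ∪ E = {1, 2, 3, 4, 5, 6, 7, 8, 9, 10} — every product is covered.
Only B contains 1, so B is forced; the remaining 6 products need at least 2 more catalogues (each remaining catalogue adds at most 3) — so at least 3 catalogues are needed, and 3 is optimal.

3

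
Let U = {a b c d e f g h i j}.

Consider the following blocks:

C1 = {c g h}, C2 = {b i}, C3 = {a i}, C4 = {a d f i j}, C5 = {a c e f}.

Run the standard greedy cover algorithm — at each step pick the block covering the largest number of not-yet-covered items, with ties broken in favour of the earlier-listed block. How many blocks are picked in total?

Greedy: pick C4 (covers 5 new) → pick C1 (covers 3 new) → pick C2 (covers 1 new) → pick C5 (covers 1 new). Total picks: 4.

4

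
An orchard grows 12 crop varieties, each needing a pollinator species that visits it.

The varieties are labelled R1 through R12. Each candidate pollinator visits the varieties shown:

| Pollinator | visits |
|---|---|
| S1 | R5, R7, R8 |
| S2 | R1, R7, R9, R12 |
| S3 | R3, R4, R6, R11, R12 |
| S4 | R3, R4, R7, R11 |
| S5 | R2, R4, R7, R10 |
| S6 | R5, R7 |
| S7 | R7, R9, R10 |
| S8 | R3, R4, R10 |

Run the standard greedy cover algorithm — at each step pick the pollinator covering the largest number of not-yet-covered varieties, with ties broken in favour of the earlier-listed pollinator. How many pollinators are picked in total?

4

Greedy: pick S3 (covers 5 new) → pick S1 (covers 3 new) → pick S2 (covers 2 new) → pick S5 (covers 2 new). Total picks: 4.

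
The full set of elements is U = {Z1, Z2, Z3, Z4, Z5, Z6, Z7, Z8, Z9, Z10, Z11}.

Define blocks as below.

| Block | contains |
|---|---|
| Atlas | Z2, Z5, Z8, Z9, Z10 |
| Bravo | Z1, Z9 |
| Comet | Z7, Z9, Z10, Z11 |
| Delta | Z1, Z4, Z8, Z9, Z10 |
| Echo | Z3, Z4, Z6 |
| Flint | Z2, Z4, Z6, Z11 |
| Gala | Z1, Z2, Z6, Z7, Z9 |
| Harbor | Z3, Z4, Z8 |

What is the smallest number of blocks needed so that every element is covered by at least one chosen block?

Atlas, Comet, Gala, and Harbor cover everything between them: the union {Z1, Z2, Z3, Z4, Z5, Z6, Z7, Z8, Z9, Z10, Z11} is all of U.
No 3 of the 8 blocks cover everything (all 56 combinations miss at least one element), so 4 is optimal.

4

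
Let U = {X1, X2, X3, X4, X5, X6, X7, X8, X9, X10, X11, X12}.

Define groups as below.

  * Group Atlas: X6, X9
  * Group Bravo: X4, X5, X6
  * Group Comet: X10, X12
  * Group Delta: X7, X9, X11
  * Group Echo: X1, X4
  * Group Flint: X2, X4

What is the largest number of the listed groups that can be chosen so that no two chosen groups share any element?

Comet, Delta, Echo are pairwise disjoint (Comet={X10,X12}; Delta={X7,X9,X11}; Echo={X1,X4}).
Every remaining group overlaps one of these, and no 4 of the listed groups are pairwise disjoint, so 3 is the maximum.

3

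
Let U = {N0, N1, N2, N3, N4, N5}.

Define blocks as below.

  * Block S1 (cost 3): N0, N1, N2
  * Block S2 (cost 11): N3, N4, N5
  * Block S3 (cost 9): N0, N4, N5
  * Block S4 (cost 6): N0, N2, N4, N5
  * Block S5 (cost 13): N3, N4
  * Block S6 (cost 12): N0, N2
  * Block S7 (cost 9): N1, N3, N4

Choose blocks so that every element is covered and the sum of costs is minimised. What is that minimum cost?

S1, S2 together cover every element (S1 ∪ S2 = {N0, N1, N2, N3, N4, N5}); total cost 3 + 11 = 14.
The greedy pick S1, S4, S7 costs 18; no covering selection beats 14.

14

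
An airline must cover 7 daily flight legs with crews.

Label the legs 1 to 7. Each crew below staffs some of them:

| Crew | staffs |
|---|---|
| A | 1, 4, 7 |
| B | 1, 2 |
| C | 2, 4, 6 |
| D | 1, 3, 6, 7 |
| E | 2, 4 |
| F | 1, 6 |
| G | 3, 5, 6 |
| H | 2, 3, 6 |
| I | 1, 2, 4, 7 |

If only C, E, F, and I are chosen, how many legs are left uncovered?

Union of C, E, F, I = {1, 2, 4, 6, 7}.
Not covered: 3, 5 — 2 legs.

2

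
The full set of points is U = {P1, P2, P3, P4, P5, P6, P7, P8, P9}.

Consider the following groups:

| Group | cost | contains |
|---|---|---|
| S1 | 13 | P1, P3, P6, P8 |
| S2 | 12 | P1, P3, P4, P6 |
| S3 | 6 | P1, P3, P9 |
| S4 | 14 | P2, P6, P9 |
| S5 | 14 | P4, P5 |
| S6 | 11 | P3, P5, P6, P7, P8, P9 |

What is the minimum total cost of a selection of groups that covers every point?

37

S2, S4, S6 together cover every point (S2 ∪ S4 ∪ S6 = {P1, P2, P3, P4, P5, P6, P7, P8, P9}); total cost 12 + 14 + 11 = 37.
No covering selection has total cost below 37.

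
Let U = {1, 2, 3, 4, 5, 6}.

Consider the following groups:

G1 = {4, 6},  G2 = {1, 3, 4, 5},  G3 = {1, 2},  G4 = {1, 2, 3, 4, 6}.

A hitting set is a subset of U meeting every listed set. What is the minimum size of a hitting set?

2

The 2 items {1, 6} hit every group.
The groups G1, G3 are pairwise disjoint, so any hitting set needs a separate item for each — at least 2. Hence 2 is optimal.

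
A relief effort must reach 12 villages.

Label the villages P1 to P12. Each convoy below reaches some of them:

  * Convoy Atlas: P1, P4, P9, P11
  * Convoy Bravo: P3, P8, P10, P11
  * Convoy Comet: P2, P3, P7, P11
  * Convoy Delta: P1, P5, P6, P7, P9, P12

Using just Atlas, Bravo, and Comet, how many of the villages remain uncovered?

3

Union of Atlas, Bravo, Comet = {P1, P2, P3, P4, P7, P8, P9, P10, P11}.
Not covered: P5, P6, P12 — 3 villages.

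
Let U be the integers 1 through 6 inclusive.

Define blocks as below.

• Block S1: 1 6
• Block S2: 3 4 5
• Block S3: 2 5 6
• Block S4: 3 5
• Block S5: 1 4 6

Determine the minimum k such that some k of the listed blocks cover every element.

S3 and S4 and S5 together: S3 ∪ S4 ∪ S5 = {1, 2, 3, 4, 5, 6} — every element is covered.
Only S3 contains 2, so S3 is forced; the remaining 3 elements need at least 2 more blocks (each remaining block adds at most 2) — so at least 3 blocks are needed, and 3 is optimal.

3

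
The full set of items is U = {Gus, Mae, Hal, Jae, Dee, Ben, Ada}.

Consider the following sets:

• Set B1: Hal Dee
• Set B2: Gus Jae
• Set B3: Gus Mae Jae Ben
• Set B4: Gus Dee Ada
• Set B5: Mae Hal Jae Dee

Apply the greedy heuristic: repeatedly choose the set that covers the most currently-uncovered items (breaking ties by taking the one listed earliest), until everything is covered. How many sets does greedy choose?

3

Greedy: pick B3 (covers 4 new) → pick B1 (covers 2 new) → pick B4 (covers 1 new). Total picks: 3.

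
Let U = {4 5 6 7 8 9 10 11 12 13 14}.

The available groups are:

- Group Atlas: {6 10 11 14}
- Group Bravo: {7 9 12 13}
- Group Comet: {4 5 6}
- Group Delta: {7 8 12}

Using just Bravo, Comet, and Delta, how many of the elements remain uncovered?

Union of Bravo, Comet, Delta = {4, 5, 6, 7, 8, 9, 12, 13}.
Not covered: 10, 11, 14 — 3 elements.

3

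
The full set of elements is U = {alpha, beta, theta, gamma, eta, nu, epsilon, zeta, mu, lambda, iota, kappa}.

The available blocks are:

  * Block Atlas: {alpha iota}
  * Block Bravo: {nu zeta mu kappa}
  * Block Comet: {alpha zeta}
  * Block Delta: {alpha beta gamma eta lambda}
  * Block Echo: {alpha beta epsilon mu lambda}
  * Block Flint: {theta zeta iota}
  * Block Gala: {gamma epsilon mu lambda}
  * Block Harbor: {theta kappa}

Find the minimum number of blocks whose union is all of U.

Bravo, Delta, Echo, and Flint cover everything between them: the union {alpha, beta, theta, gamma, eta, nu, epsilon, zeta, mu, lambda, iota, kappa} is all of U.
No 3 of the 8 blocks cover everything (all 56 combinations miss at least one element), so 4 is optimal.

4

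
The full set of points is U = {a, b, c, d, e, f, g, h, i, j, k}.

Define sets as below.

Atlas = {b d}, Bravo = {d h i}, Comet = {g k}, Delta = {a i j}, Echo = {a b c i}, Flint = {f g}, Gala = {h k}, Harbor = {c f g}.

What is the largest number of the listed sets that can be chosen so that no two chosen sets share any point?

Atlas, Delta, Gala, Harbor are pairwise disjoint (Atlas={b,d}; Delta={a,i,j}; Gala={h,k}; Harbor={c,f,g}).
Every remaining set overlaps one of these, and no 5 of the listed sets are pairwise disjoint, so 4 is the maximum.

4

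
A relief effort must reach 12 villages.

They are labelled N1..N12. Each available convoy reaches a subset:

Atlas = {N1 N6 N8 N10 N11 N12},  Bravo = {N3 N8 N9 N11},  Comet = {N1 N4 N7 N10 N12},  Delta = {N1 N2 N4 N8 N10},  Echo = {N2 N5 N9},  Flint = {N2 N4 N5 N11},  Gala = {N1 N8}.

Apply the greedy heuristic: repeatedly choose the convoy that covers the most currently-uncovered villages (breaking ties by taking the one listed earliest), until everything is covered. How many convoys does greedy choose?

4

Greedy: pick Atlas (covers 6 new) → pick Echo (covers 3 new) → pick Comet (covers 2 new) → pick Bravo (covers 1 new). Total picks: 4.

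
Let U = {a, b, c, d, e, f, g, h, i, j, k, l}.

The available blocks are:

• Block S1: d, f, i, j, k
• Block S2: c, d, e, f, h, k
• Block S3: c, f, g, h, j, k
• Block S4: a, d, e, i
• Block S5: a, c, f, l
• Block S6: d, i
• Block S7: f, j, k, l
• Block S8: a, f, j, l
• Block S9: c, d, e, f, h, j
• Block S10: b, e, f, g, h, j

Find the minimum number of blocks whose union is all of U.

3

Take {S1, S5, S10}. Their union is {a, b, c, d, e, f, g, h, i, j, k, l}, which is all 12 items.
Only S10 contains b, so S10 is forced; the remaining 6 items need at least 2 more blocks (each remaining block adds at most 3) — so at least 3 blocks are needed, and 3 is optimal.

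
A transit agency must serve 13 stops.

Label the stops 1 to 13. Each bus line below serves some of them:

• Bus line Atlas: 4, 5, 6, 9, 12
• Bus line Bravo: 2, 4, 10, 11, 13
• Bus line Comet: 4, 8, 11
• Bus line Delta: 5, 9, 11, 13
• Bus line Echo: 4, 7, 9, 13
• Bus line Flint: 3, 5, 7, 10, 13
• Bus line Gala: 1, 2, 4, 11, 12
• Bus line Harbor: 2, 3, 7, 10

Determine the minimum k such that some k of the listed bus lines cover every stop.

4

Atlas and Comet and Flint and Gala together: Atlas ∪ Comet ∪ Flint ∪ Gala = {1, 2, 3, 4, 5, 6, 7, 8, 9, 10, 11, 12, 13} — every stop is covered.
No 3 of the 8 bus lines cover everything (all 56 combinations miss at least one stop), so 4 is optimal.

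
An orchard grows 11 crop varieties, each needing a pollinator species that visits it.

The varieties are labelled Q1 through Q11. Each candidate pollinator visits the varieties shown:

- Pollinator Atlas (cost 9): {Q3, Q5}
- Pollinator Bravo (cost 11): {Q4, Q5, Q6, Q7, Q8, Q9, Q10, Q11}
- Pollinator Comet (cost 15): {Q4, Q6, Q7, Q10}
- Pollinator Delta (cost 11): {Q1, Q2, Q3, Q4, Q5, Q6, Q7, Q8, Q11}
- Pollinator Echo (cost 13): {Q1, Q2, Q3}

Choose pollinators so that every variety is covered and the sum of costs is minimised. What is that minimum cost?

Bravo, Delta together cover every variety (Bravo ∪ Delta = {Q1, Q2, Q3, Q4, Q5, Q6, Q7, Q8, Q9, Q10, Q11}); total cost 11 + 11 = 22.
No covering selection has total cost below 22.

22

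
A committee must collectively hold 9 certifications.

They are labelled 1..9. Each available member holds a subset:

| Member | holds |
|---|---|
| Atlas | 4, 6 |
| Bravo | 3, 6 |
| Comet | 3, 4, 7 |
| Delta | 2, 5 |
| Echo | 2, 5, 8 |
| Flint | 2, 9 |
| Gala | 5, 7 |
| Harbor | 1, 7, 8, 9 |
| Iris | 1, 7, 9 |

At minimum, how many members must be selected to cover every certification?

Atlas and Bravo and Delta and Harbor together: Atlas ∪ Bravo ∪ Delta ∪ Harbor = {1, 2, 3, 4, 5, 6, 7, 8, 9} — every certification is covered.
No 3 of the 9 members cover everything (all 84 combinations miss at least one certification), so 4 is optimal.

4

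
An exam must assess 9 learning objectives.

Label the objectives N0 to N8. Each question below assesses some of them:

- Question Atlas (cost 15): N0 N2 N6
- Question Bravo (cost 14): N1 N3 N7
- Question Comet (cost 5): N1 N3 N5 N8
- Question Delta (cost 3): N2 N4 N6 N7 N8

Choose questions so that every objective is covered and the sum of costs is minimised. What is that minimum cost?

23

Atlas, Comet, Delta together cover every objective (Atlas ∪ Comet ∪ Delta = {N0, N1, N2, N3, N4, N5, N6, N7, N8}); total cost 15 + 5 + 3 = 23.
No covering selection has total cost below 23.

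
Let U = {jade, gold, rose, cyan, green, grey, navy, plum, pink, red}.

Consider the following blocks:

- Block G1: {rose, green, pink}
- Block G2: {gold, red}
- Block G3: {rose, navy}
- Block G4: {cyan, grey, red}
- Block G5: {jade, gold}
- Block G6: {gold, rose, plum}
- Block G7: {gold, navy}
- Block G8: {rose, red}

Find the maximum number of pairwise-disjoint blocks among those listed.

G1, G4, G5 are pairwise disjoint (G1={rose,green,pink}; G4={cyan,grey,red}; G5={jade,gold}).
Every remaining block overlaps one of these, and no 4 of the listed blocks are pairwise disjoint, so 3 is the maximum.

3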